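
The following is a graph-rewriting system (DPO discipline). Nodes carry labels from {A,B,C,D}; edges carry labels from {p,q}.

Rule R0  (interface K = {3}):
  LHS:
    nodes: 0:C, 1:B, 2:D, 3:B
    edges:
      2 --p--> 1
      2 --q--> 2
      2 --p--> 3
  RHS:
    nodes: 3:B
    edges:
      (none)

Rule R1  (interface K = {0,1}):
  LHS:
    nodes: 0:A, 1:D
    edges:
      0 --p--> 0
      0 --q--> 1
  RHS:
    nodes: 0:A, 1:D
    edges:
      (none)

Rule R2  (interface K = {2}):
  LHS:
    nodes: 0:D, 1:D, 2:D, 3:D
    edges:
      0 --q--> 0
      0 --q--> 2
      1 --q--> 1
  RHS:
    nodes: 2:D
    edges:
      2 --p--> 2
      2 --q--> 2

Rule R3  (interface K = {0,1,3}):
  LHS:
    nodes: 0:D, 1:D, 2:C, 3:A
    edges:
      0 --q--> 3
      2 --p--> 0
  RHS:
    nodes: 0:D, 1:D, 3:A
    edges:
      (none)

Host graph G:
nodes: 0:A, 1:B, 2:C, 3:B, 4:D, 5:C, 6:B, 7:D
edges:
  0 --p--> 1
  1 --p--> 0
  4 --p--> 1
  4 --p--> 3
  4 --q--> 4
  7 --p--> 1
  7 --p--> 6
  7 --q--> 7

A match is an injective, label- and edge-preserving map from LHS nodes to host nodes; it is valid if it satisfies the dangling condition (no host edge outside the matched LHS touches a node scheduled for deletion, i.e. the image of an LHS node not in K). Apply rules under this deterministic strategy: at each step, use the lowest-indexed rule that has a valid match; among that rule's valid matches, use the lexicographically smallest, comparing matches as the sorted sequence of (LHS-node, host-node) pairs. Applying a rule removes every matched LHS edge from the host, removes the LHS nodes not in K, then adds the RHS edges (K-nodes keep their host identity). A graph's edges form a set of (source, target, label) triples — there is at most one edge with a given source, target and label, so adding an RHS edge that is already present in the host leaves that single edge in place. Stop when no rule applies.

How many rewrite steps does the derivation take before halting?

Answer: 2

Steps:
[0] host  ⇒  8 nodes, 8 edges  {0-p->1 1-p->0 4-p->1 4-p->3 4-q->4 7-p->1 7-p->6 7-q->7}
[1] R0 @ {0↦2, 1↦3, 2↦4, 3↦1}  ⇒  5 nodes, 5 edges  {0-p->1 1-p->0 7-p->1 7-p->6 7-q->7}
[2] R0 @ {0↦5, 1↦6, 2↦7, 3↦1}  ⇒  2 nodes, 2 edges  {0-p->1 1-p->0}
halt: no rule applies after step 2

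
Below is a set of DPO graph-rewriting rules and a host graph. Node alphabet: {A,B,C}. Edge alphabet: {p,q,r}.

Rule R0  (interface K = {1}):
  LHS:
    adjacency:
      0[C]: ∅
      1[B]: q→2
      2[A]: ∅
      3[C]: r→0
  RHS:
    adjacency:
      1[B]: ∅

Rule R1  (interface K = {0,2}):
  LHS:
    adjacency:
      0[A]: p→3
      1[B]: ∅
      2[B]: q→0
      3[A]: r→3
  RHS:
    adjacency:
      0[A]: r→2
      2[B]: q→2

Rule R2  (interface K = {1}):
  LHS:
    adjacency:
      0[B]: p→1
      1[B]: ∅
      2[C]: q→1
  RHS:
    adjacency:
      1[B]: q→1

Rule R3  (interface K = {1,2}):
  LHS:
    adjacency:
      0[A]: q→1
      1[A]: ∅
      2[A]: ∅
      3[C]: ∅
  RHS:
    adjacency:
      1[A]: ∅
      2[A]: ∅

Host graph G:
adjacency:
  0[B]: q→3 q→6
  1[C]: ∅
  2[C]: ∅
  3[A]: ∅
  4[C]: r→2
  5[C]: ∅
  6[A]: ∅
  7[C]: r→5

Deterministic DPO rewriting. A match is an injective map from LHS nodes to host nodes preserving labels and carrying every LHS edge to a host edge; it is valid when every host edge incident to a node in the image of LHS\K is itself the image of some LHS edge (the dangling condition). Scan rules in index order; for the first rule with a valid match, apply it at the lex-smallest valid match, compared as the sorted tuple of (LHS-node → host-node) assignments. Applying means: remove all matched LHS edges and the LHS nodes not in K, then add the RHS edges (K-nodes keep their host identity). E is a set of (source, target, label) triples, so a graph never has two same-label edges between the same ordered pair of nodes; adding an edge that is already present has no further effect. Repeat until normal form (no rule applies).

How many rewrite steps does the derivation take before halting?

Answer: 2

Derivation:
initial: |V|=8 |E|=4  E = 0-q->3 0-q->6 4-r->2 7-r->5
step 1: apply R0 at {0↦2, 1↦0, 2↦3, 3↦4}  → |V|=5 |E|=2  E = 0-q->6 7-r->5
step 2: apply R0 at {0↦5, 1↦0, 2↦6, 3↦7}  → |V|=2 |E|=0  E = ∅
final graph: no rule applies after step 2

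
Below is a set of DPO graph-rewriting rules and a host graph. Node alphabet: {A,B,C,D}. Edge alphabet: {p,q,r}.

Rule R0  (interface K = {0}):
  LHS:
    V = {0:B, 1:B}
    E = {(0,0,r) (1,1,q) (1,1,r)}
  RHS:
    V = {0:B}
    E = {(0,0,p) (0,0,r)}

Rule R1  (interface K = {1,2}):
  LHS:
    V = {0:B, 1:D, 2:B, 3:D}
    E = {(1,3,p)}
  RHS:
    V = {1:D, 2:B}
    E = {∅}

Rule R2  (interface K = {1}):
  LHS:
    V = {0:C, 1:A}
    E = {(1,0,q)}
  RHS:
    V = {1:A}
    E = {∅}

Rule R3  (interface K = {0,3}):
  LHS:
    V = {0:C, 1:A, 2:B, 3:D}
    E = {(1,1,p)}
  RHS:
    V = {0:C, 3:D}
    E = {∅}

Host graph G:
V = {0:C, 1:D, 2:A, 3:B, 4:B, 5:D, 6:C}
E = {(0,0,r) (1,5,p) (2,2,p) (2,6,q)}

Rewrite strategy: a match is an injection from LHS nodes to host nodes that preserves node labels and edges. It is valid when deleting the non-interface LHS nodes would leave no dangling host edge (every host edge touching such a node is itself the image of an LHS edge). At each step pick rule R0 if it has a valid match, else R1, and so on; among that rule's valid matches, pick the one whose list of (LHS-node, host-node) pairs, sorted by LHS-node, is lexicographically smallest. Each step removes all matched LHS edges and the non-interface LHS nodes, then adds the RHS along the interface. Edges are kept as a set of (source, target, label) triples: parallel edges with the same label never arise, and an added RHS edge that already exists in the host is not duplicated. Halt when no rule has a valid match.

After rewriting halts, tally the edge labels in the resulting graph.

initial: |V|=7 |E|=4  E = 0-r->0 1-p->5 2-p->2 2-q->6
step 1: apply R1 at {0↦3, 1↦1, 2↦4, 3↦5}  → |V|=5 |E|=3  E = 0-r->0 2-p->2 2-q->6
step 2: apply R2 at {0↦6, 1↦2}  → |V|=4 |E|=2  E = 0-r->0 2-p->2
step 3: apply R3 at {0↦0, 1↦2, 2↦4, 3↦1}  → |V|=2 |E|=1  E = 0-r->0
halt: no rule applies after step 3
NF edges: [(0, 0, 'r')]

Answer: r:1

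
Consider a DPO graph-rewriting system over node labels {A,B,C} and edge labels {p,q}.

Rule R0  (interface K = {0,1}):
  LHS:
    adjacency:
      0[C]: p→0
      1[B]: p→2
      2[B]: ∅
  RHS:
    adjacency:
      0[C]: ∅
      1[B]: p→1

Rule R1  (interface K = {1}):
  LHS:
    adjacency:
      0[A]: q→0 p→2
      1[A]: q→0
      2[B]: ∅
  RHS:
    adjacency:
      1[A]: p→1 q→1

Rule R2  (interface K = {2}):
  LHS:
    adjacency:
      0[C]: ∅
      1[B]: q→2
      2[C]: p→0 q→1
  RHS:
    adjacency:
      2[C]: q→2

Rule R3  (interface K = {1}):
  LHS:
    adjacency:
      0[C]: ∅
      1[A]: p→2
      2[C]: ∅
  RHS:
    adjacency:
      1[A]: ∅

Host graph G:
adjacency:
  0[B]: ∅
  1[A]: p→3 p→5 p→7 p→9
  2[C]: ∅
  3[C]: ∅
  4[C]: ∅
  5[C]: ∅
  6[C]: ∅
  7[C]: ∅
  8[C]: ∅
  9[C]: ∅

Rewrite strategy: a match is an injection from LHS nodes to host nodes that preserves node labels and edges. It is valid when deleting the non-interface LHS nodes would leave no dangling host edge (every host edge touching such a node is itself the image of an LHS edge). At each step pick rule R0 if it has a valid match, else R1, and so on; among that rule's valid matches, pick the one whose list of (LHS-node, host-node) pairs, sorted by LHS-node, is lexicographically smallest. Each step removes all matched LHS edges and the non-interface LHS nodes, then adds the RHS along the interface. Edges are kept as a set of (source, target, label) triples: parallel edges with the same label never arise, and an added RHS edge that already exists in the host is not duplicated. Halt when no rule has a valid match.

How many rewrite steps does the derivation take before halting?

Answer: 4

Steps:
start.  V:10 E:4  edges: 1-p->3 1-p->5 1-p->7 1-p->9
1. fire R3 via {0↦2, 1↦1, 2↦3}  →  V:8 E:3  edges: 1-p->5 1-p->7 1-p->9
2. fire R3 via {0↦4, 1↦1, 2↦5}  →  V:6 E:2  edges: 1-p->7 1-p->9
3. fire R3 via {0↦6, 1↦1, 2↦7}  →  V:4 E:1  edges: 1-p->9
4. fire R3 via {0↦8, 1↦1, 2↦9}  →  V:2 E:0  edges: ∅
final graph: no rule applies after step 4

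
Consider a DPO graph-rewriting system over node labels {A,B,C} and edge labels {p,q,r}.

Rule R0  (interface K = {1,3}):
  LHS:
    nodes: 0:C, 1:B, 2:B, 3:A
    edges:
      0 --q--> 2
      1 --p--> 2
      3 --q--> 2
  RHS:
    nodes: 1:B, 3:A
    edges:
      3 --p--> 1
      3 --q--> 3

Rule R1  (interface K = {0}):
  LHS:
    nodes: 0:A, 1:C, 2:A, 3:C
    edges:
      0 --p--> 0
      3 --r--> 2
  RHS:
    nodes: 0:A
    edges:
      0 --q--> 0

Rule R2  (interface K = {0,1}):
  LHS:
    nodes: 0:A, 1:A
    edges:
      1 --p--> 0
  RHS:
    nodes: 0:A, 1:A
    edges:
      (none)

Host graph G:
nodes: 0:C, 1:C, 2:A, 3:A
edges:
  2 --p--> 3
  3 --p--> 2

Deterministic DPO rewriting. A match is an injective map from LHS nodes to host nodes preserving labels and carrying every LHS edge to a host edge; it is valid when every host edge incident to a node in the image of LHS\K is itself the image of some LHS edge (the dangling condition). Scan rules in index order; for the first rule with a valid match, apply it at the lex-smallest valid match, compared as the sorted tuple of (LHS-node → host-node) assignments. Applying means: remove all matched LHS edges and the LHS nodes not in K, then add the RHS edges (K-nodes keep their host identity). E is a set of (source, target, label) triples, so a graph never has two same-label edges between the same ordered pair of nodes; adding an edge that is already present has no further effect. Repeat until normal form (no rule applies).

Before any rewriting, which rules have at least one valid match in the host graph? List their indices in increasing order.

Answer: [R2]

Derivation:
R0: no valid match — LHS pattern not found
R1: no valid match — LHS pattern not found
R2: 2 valid matches — {0↦2, 1↦3}, {0↦3, 1↦2}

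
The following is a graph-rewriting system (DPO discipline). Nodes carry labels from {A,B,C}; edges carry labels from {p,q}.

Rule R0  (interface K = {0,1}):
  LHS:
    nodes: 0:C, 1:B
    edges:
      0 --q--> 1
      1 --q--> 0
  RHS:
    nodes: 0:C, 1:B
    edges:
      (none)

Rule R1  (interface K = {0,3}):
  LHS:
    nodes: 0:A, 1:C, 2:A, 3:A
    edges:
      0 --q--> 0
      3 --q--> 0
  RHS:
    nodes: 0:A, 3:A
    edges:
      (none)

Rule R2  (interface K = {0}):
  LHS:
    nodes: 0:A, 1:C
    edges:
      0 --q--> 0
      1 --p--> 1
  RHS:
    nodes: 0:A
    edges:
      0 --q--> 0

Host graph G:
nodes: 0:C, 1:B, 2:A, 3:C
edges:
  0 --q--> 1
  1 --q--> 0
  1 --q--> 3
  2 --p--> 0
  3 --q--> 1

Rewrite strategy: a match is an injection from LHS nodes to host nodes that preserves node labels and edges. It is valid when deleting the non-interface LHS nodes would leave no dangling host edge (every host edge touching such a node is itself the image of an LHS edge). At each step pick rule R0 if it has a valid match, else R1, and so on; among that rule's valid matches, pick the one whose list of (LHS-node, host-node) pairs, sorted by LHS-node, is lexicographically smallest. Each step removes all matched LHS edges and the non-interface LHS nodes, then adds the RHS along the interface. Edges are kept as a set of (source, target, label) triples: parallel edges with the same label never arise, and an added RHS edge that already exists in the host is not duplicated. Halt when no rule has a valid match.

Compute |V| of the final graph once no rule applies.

Answer: 4

Rewrite trace:
[0] host  ⇒  4 nodes, 5 edges  {0-q->1 1-q->0 1-q->3 2-p->0 3-q->1}
[1] R0 @ {0↦0, 1↦1}  ⇒  4 nodes, 3 edges  {1-q->3 2-p->0 3-q->1}
[2] R0 @ {0↦3, 1↦1}  ⇒  4 nodes, 1 edges  {2-p->0}
halt: no rule applies after step 2
NF nodes: {0:C, 1:B, 2:A, 3:C}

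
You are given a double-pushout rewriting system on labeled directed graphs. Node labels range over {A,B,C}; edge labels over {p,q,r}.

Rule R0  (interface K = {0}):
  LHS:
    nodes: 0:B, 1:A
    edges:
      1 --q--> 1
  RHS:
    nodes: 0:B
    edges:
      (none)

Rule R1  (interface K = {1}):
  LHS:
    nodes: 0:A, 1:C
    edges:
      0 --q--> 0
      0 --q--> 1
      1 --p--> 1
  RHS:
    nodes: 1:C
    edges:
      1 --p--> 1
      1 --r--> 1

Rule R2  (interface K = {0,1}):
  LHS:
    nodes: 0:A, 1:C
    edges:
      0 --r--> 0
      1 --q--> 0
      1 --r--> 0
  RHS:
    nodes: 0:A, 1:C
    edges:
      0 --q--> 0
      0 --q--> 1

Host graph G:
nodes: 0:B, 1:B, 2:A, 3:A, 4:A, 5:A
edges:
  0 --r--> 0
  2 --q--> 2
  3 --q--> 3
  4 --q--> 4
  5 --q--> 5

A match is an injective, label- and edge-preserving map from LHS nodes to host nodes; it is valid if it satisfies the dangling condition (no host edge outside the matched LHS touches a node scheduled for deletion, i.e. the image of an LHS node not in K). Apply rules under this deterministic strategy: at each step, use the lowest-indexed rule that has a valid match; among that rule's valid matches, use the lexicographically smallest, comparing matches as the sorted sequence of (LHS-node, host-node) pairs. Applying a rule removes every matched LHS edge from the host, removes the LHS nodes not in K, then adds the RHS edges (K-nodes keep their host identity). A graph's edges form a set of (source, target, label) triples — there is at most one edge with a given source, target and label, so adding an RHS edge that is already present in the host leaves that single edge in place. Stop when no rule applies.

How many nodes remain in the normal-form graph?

start.  V:6 E:5  edges: 0-r->0 2-q->2 3-q->3 4-q->4 5-q->5
1. fire R0 via {0↦0, 1↦2}  →  V:5 E:4  edges: 0-r->0 3-q->3 4-q->4 5-q->5
2. fire R0 via {0↦0, 1↦3}  →  V:4 E:3  edges: 0-r->0 4-q->4 5-q->5
3. fire R0 via {0↦0, 1↦4}  →  V:3 E:2  edges: 0-r->0 5-q->5
4. fire R0 via {0↦0, 1↦5}  →  V:2 E:1  edges: 0-r->0
normal form: no rule applies after step 4
NF nodes: {0:B, 1:B}

Answer: 2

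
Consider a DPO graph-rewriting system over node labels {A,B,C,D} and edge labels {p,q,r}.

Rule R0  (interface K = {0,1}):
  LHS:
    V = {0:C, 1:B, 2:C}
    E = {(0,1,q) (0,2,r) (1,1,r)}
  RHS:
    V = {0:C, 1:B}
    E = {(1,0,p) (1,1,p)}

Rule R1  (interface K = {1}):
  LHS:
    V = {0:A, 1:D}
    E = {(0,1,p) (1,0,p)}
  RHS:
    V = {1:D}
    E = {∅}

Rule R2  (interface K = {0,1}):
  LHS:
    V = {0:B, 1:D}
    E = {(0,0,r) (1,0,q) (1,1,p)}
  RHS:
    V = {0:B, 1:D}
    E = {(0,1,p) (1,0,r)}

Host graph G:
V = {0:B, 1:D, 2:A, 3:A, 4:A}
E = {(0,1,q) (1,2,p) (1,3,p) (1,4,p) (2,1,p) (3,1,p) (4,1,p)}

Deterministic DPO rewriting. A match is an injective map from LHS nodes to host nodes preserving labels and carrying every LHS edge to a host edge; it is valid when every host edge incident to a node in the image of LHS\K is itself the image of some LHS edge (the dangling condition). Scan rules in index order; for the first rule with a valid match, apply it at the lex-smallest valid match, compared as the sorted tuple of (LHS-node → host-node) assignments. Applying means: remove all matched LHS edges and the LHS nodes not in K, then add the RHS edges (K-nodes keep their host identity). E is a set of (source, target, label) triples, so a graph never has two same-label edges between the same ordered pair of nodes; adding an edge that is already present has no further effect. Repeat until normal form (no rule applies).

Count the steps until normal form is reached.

[0] host  ⇒  5 nodes, 7 edges  {0-q->1 1-p->2 1-p->3 1-p->4 2-p->1 3-p->1 4-p->1}
[1] R1 @ {0↦2, 1↦1}  ⇒  4 nodes, 5 edges  {0-q->1 1-p->3 1-p->4 3-p->1 4-p->1}
[2] R1 @ {0↦3, 1↦1}  ⇒  3 nodes, 3 edges  {0-q->1 1-p->4 4-p->1}
[3] R1 @ {0↦4, 1↦1}  ⇒  2 nodes, 1 edges  {0-q->1}
normal form: no rule applies after step 3

Answer: 3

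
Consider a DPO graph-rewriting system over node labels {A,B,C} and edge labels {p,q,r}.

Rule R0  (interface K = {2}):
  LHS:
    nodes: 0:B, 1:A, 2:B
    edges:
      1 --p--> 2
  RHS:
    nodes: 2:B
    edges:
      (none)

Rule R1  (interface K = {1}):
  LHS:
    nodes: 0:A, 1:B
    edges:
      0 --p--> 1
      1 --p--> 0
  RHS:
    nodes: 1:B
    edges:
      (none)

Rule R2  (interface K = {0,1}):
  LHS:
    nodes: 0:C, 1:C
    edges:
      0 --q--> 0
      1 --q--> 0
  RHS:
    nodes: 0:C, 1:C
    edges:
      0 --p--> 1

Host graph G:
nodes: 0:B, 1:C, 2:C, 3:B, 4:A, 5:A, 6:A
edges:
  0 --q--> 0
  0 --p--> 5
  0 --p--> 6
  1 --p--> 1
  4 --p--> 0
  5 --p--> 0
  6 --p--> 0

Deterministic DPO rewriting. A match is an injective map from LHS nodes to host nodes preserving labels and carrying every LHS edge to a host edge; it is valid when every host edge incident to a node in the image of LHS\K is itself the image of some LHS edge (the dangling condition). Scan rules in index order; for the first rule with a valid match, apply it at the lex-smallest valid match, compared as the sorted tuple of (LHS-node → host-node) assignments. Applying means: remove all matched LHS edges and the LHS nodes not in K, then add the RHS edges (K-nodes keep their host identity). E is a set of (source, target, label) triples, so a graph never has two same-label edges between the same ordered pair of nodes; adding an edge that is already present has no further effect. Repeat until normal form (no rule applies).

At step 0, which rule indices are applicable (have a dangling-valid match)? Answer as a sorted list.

R0: 1 valid match — {0↦3, 1↦4, 2↦0}
R1: 2 valid matches — {0↦5, 1↦0}, {0↦6, 1↦0}
R2: no valid match — LHS pattern not found

Answer: [R0,R1]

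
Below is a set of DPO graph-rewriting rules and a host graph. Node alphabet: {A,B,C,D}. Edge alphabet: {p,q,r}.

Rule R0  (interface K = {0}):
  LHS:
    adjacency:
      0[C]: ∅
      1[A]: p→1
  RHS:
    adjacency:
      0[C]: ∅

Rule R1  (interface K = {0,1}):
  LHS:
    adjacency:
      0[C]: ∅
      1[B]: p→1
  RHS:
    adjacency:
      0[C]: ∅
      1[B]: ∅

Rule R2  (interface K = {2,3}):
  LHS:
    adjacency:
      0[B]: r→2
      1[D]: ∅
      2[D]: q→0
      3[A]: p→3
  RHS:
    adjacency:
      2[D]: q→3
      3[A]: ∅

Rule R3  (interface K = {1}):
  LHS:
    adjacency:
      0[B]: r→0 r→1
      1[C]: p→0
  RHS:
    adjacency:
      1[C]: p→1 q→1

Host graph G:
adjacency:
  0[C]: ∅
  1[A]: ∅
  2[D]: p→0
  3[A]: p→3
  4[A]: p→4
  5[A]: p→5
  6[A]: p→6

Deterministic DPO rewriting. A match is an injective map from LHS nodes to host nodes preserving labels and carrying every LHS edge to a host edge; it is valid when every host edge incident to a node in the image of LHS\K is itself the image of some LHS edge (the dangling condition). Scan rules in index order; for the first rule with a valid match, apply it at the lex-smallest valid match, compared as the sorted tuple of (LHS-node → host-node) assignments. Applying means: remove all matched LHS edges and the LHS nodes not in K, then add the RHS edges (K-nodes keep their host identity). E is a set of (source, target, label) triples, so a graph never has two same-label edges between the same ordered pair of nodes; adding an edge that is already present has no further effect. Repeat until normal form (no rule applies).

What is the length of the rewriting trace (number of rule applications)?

Answer: 4

Rewrite trace:
initial: |V|=7 |E|=5  E = 2-p->0 3-p->3 4-p->4 5-p->5 6-p->6
step 1: apply R0 at {0↦0, 1↦3}  → |V|=6 |E|=4  E = 2-p->0 4-p->4 5-p->5 6-p->6
step 2: apply R0 at {0↦0, 1↦4}  → |V|=5 |E|=3  E = 2-p->0 5-p->5 6-p->6
step 3: apply R0 at {0↦0, 1↦5}  → |V|=4 |E|=2  E = 2-p->0 6-p->6
step 4: apply R0 at {0↦0, 1↦6}  → |V|=3 |E|=1  E = 2-p->0
halt: no rule applies after step 4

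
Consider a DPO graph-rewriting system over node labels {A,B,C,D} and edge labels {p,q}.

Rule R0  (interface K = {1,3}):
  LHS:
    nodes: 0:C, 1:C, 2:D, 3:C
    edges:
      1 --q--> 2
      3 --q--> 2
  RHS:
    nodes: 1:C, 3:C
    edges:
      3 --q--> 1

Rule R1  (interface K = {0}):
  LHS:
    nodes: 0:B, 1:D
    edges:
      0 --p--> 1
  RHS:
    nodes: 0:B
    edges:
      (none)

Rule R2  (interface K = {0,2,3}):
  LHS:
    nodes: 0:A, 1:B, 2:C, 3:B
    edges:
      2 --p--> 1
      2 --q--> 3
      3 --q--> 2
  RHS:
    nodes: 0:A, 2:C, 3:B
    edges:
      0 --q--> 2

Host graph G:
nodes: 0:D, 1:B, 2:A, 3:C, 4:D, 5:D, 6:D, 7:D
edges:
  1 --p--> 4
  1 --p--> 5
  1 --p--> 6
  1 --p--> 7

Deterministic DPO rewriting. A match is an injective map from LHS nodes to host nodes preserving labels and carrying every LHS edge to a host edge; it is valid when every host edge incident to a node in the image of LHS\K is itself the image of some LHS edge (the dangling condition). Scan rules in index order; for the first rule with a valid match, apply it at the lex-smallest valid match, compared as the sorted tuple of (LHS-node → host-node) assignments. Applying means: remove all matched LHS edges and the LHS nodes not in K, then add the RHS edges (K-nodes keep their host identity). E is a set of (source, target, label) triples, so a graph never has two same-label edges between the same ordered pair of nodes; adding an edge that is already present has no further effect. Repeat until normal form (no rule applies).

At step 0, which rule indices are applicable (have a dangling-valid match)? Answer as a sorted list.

Answer: [R1]

Steps:
R0: no valid match — LHS pattern not found
R1: 4 valid matches — {0↦1, 1↦4}, {0↦1, 1↦5}, {0↦1, 1↦6} (+1 more)
R2: no valid match — LHS pattern not found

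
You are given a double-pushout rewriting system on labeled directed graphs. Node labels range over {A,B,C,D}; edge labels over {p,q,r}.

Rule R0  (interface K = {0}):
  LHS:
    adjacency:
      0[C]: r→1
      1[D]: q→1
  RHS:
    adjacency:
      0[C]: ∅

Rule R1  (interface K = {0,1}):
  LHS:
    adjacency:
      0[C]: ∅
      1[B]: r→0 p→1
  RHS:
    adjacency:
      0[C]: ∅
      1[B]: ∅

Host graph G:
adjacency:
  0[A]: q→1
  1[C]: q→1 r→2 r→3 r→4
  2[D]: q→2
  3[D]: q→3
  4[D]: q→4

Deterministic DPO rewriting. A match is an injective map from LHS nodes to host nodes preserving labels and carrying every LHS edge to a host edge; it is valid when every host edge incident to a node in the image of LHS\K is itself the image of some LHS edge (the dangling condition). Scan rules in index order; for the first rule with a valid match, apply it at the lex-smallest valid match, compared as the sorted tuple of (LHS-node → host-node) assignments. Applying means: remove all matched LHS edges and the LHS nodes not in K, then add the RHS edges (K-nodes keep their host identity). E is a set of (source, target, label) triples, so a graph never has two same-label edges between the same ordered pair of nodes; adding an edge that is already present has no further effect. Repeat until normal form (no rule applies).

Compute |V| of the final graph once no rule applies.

[0] host  ⇒  5 nodes, 8 edges  {0-q->1 1-q->1 1-r->2 1-r->3 1-r->4 2-q->2 3-q->3 4-q->4}
[1] R0 @ {0↦1, 1↦2}  ⇒  4 nodes, 6 edges  {0-q->1 1-q->1 1-r->3 1-r->4 3-q->3 4-q->4}
[2] R0 @ {0↦1, 1↦3}  ⇒  3 nodes, 4 edges  {0-q->1 1-q->1 1-r->4 4-q->4}
[3] R0 @ {0↦1, 1↦4}  ⇒  2 nodes, 2 edges  {0-q->1 1-q->1}
normal form: no rule applies after step 3
NF nodes: {0:A, 1:C}

Answer: 2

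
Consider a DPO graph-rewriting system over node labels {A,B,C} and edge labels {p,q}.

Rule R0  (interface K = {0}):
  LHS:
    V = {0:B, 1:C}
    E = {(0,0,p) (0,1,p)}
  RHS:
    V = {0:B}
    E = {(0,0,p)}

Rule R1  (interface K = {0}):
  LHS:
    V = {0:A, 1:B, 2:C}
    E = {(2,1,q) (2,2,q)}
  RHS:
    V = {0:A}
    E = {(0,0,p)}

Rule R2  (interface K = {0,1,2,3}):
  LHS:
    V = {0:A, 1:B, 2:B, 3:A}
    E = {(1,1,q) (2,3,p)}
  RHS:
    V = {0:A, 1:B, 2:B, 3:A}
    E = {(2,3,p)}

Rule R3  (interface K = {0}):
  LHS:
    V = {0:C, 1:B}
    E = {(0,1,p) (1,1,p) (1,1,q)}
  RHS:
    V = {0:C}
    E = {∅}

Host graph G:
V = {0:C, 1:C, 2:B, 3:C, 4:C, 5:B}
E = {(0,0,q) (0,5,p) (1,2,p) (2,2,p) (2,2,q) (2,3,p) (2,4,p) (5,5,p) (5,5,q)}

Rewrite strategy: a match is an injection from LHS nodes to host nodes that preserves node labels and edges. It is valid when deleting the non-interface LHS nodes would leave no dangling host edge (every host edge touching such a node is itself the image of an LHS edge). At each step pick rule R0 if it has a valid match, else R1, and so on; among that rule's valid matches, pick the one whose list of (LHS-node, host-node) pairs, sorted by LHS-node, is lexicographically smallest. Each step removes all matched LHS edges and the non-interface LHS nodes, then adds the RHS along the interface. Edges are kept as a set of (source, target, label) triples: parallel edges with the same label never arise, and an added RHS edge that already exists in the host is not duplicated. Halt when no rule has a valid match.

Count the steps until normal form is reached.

Answer: 4

Derivation:
initial: |V|=6 |E|=9  E = 0-q->0 0-p->5 1-p->2 2-p->2 2-q->2 2-p->3 2-p->4 5-p->5 5-q->5
step 1: apply R0 at {0↦2, 1↦3}  → |V|=5 |E|=8  E = 0-q->0 0-p->5 1-p->2 2-p->2 2-q->2 2-p->4 5-p->5 5-q->5
step 2: apply R0 at {0↦2, 1↦4}  → |V|=4 |E|=7  E = 0-q->0 0-p->5 1-p->2 2-p->2 2-q->2 5-p->5 5-q->5
step 3: apply R3 at {0↦0, 1↦5}  → |V|=3 |E|=4  E = 0-q->0 1-p->2 2-p->2 2-q->2
step 4: apply R3 at {0↦1, 1↦2}  → |V|=2 |E|=1  E = 0-q->0
halt: no rule applies after step 4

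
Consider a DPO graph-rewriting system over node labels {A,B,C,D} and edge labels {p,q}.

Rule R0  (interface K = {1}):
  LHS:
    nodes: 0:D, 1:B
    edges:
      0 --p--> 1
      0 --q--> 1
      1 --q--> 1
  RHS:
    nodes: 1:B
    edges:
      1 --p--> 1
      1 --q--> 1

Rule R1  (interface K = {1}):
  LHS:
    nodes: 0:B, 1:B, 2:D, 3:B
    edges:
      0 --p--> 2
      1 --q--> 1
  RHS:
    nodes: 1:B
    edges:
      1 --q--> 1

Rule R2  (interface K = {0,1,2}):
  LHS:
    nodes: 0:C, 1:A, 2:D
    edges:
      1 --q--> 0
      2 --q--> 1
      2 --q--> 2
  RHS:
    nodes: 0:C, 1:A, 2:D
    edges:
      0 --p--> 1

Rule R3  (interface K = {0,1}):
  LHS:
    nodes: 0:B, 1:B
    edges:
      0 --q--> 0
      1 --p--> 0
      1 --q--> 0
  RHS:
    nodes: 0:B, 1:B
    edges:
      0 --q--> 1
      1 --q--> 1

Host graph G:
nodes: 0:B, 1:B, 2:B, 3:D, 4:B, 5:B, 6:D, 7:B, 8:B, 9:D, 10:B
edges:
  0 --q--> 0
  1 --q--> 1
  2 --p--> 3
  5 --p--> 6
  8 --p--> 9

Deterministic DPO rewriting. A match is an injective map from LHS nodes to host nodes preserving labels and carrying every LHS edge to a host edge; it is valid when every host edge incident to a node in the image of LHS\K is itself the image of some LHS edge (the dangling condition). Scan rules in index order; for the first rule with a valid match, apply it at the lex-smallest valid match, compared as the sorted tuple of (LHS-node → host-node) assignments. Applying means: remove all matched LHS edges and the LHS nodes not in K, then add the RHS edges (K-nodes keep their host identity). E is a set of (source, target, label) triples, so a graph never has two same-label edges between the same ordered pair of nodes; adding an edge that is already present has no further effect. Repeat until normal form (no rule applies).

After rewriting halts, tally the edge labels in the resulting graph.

Answer: q:2

Steps:
initial: |V|=11 |E|=5  E = 0-q->0 1-q->1 2-p->3 5-p->6 8-p->9
step 1: apply R1 at {0↦2, 1↦0, 2↦3, 3↦4}  → |V|=8 |E|=4  E = 0-q->0 1-q->1 5-p->6 8-p->9
step 2: apply R1 at {0↦5, 1↦0, 2↦6, 3↦7}  → |V|=5 |E|=3  E = 0-q->0 1-q->1 8-p->9
step 3: apply R1 at {0↦8, 1↦0, 2↦9, 3↦10}  → |V|=2 |E|=2  E = 0-q->0 1-q->1
halt: no rule applies after step 3
NF edges: [(0, 0, 'q'), (1, 1, 'q')]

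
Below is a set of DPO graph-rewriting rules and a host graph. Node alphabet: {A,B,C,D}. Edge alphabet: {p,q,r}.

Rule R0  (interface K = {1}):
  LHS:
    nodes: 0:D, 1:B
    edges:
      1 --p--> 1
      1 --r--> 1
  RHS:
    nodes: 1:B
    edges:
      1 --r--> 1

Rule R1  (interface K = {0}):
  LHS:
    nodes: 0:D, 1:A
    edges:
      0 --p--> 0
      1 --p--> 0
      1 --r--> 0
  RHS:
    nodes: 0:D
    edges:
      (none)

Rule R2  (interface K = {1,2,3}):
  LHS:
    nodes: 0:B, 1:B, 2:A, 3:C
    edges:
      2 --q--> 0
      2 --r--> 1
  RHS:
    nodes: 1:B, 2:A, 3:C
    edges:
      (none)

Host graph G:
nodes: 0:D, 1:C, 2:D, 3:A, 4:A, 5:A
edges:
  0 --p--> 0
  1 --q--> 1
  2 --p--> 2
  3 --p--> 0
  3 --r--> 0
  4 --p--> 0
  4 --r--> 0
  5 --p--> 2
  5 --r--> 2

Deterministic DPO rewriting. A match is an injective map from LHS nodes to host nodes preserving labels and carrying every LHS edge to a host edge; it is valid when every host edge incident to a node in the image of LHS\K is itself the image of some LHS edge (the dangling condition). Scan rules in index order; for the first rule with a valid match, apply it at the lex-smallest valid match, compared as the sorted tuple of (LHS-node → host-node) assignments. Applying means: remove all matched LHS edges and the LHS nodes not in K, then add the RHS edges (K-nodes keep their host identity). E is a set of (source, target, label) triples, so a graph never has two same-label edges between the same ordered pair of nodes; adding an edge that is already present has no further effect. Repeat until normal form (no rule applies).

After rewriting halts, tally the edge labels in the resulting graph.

initial: |V|=6 |E|=9  E = 0-p->0 1-q->1 2-p->2 3-p->0 3-r->0 4-p->0 4-r->0 5-p->2 5-r->2
step 1: apply R1 at {0↦0, 1↦3}  → |V|=5 |E|=6  E = 1-q->1 2-p->2 4-p->0 4-r->0 5-p->2 5-r->2
step 2: apply R1 at {0↦2, 1↦5}  → |V|=4 |E|=3  E = 1-q->1 4-p->0 4-r->0
final graph: no rule applies after step 2
NF edges: [(1, 1, 'q'), (4, 0, 'p'), (4, 0, 'r')]

Answer: p:1 q:1 r:1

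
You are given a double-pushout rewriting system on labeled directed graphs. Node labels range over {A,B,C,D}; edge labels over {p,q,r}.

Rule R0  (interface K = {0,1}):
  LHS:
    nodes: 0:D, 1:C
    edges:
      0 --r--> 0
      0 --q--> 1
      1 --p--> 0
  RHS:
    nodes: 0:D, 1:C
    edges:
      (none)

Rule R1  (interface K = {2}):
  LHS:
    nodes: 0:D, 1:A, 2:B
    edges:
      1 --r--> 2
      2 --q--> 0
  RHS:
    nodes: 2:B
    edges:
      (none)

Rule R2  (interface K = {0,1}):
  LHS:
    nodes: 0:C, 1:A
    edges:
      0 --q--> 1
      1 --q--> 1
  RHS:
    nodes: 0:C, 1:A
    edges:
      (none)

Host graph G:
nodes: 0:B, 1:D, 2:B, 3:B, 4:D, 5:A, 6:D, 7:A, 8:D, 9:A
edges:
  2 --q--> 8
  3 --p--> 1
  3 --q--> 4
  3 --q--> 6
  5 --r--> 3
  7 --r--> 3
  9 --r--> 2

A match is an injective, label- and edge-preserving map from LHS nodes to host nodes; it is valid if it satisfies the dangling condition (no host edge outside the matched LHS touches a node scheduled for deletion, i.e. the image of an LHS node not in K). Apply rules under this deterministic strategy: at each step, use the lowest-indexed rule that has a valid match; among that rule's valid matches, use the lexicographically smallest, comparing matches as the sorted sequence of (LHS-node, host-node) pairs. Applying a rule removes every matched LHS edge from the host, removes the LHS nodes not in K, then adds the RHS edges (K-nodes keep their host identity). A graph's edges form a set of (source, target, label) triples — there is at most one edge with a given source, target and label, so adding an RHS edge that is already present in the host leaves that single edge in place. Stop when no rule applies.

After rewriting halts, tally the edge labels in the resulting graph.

Answer: p:1

Rewrite trace:
[0] host  ⇒  10 nodes, 7 edges  {2-q->8 3-p->1 3-q->4 3-q->6 5-r->3 7-r->3 9-r->2}
[1] R1 @ {0↦4, 1↦5, 2↦3}  ⇒  8 nodes, 5 edges  {2-q->8 3-p->1 3-q->6 7-r->3 9-r->2}
[2] R1 @ {0↦6, 1↦7, 2↦3}  ⇒  6 nodes, 3 edges  {2-q->8 3-p->1 9-r->2}
[3] R1 @ {0↦8, 1↦9, 2↦2}  ⇒  4 nodes, 1 edges  {3-p->1}
normal form: no rule applies after step 3
NF edges: [(3, 1, 'p')]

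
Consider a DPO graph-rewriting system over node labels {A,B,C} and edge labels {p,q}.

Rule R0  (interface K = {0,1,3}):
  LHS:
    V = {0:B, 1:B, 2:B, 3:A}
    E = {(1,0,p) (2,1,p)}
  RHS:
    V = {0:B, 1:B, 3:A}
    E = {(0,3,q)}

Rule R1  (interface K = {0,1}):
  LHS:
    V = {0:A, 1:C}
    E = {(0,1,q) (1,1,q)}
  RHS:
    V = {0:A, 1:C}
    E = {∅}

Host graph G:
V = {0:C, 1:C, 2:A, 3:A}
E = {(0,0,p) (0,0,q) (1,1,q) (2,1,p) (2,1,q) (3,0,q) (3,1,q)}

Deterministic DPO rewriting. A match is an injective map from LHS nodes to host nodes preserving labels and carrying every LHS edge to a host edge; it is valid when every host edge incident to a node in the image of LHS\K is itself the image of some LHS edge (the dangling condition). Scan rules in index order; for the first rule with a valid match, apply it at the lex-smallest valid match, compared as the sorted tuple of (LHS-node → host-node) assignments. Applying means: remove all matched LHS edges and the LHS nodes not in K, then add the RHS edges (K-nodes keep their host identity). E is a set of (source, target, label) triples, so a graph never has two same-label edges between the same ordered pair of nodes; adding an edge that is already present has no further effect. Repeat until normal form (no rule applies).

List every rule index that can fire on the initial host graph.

R0: no valid match — LHS pattern not found
R1: 3 valid matches — {0↦2, 1↦1}, {0↦3, 1↦0}, {0↦3, 1↦1}

Answer: [R1]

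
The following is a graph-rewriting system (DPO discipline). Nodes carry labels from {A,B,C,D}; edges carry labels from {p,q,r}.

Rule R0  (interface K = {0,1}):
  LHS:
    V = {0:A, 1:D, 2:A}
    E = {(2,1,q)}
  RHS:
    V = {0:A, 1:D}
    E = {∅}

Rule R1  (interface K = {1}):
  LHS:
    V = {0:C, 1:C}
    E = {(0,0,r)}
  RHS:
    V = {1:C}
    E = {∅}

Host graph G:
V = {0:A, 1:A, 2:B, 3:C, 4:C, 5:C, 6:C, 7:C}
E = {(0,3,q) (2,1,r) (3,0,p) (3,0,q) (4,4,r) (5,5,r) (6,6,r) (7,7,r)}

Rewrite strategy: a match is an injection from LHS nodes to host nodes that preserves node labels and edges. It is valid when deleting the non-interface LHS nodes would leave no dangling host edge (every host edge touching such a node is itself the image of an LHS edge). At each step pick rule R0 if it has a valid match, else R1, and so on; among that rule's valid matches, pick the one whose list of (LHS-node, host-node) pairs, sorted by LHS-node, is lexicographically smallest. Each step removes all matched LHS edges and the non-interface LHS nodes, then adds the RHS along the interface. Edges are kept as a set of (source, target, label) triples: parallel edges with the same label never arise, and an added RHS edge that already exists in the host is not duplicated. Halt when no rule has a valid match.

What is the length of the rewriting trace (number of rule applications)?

[0] host  ⇒  8 nodes, 8 edges  {0-q->3 2-r->1 3-p->0 3-q->0 4-r->4 5-r->5 6-r->6 7-r->7}
[1] R1 @ {0↦4, 1↦3}  ⇒  7 nodes, 7 edges  {0-q->3 2-r->1 3-p->0 3-q->0 5-r->5 6-r->6 7-r->7}
[2] R1 @ {0↦5, 1↦3}  ⇒  6 nodes, 6 edges  {0-q->3 2-r->1 3-p->0 3-q->0 6-r->6 7-r->7}
[3] R1 @ {0↦6, 1↦3}  ⇒  5 nodes, 5 edges  {0-q->3 2-r->1 3-p->0 3-q->0 7-r->7}
[4] R1 @ {0↦7, 1↦3}  ⇒  4 nodes, 4 edges  {0-q->3 2-r->1 3-p->0 3-q->0}
halt: no rule applies after step 4

Answer: 4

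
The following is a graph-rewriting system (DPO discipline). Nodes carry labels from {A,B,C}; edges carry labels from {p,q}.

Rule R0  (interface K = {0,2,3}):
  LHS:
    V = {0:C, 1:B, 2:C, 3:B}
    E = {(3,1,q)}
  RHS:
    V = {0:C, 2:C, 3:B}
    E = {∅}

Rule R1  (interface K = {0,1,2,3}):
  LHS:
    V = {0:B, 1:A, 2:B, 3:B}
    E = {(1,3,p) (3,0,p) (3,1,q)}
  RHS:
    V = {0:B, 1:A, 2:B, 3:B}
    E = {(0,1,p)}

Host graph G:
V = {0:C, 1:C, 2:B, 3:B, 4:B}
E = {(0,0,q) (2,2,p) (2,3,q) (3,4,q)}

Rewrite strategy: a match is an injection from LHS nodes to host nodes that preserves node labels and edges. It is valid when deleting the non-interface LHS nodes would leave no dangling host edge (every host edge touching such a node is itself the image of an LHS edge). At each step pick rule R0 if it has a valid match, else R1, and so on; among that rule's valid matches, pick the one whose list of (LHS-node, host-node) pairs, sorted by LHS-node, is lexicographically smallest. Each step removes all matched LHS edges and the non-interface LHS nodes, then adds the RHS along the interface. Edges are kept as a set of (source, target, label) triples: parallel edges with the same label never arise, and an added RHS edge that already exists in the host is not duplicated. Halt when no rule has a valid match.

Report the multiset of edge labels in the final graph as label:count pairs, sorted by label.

Answer: p:1 q:1

Steps:
initial: |V|=5 |E|=4  E = 0-q->0 2-p->2 2-q->3 3-q->4
step 1: apply R0 at {0↦0, 1↦4, 2↦1, 3↦3}  → |V|=4 |E|=3  E = 0-q->0 2-p->2 2-q->3
step 2: apply R0 at {0↦0, 1↦3, 2↦1, 3↦2}  → |V|=3 |E|=2  E = 0-q->0 2-p->2
final graph: no rule applies after step 2
NF edges: [(0, 0, 'q'), (2, 2, 'p')]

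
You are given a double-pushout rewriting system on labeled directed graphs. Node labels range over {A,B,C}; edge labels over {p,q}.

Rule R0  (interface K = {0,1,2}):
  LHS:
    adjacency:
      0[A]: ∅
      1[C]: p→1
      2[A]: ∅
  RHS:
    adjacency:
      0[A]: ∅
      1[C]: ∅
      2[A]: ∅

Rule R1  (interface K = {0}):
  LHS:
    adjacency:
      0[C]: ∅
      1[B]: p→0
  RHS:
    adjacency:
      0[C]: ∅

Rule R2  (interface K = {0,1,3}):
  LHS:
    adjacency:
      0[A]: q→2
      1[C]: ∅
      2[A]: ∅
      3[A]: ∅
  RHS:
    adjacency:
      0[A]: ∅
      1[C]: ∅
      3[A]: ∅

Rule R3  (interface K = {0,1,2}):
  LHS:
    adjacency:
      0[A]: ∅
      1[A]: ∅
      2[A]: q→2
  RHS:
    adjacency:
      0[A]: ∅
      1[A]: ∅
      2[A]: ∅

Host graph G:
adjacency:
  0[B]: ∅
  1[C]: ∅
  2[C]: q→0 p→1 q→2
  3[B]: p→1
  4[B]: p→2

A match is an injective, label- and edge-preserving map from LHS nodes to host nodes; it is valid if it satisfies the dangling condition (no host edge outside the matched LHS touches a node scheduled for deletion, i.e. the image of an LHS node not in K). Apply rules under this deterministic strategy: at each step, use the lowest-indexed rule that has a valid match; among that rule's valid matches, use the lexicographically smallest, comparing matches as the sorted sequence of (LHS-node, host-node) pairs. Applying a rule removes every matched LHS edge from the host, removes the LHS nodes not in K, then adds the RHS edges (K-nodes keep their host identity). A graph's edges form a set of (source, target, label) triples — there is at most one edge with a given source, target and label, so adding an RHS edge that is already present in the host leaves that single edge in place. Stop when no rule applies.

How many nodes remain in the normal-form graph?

Answer: 3

Derivation:
initial: |V|=5 |E|=5  E = 2-q->0 2-p->1 2-q->2 3-p->1 4-p->2
step 1: apply R1 at {0↦1, 1↦3}  → |V|=4 |E|=4  E = 2-q->0 2-p->1 2-q->2 4-p->2
step 2: apply R1 at {0↦2, 1↦4}  → |V|=3 |E|=3  E = 2-q->0 2-p->1 2-q->2
final graph: no rule applies after step 2
NF nodes: {0:B, 1:C, 2:C}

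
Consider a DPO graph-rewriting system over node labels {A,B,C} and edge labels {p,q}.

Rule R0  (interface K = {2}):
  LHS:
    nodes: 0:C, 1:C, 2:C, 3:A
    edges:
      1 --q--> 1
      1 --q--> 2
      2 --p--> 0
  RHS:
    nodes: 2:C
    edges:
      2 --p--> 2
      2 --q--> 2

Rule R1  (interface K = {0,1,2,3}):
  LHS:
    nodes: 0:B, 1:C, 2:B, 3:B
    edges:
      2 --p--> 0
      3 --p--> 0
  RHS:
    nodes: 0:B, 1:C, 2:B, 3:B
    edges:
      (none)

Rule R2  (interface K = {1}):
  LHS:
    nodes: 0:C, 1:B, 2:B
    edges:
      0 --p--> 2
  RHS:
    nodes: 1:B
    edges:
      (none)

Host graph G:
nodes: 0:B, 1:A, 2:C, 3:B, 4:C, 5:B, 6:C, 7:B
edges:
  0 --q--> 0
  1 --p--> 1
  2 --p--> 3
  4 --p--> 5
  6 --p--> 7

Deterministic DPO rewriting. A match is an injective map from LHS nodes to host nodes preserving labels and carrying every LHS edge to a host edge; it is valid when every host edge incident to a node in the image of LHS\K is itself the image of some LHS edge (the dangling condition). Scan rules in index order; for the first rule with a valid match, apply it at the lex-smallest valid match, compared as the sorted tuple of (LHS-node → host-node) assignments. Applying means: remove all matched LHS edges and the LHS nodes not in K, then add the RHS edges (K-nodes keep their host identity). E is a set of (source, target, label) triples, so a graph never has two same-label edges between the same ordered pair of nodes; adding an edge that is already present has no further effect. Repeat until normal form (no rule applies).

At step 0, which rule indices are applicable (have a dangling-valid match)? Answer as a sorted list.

R0: no valid match — LHS pattern not found
R1: no valid match — LHS pattern not found
R2: 9 valid matches — {0↦2, 1↦0, 2↦3}, {0↦2, 1↦5, 2↦3}, {0↦2, 1↦7, 2↦3} (+6 more)

Answer: [R2]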